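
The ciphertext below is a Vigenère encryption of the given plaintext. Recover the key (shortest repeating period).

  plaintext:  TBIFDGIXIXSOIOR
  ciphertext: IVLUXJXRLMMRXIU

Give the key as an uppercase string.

PUD

  i= 0: I-T = 15 → P
  i= 1: V-B = 20 → U
  i= 2: L-I =  3 → D
  i= 3: U-F = 15 → P
  i= 4: X-D = 20 → U
  i= 5: J-G =  3 → D
  i= 6: X-I = 15 → P
  i= 7: R-X = 20 → U
  i= 8: L-I =  3 → D
  i= 9: M-X = 15 → P
  i=10: M-S = 20 → U
  i=11: R-O =  3 → D
  i=12: X-I = 15 → P
  i=13: I-O = 20 → U
  i=14: U-R =  3 → D
  shifts repeat with period 3: PUD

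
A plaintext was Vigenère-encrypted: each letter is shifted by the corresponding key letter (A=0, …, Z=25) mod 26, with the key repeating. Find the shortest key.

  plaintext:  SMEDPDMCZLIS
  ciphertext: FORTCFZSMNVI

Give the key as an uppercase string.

  i= 0: F-S = 13 → N
  i= 1: O-M =  2 → C
  i= 2: R-E = 13 → N
  i= 3: T-D = 16 → Q
  i= 4: C-P = 13 → N
  i= 5: F-D =  2 → C
  i= 6: Z-M = 13 → N
  i= 7: S-C = 16 → Q
  i= 8: M-Z = 13 → N
  i= 9: N-L =  2 → C
  i=10: V-I = 13 → N
  i=11: I-S = 16 → Q
  shifts repeat with period 4: NCNQ

NCNQ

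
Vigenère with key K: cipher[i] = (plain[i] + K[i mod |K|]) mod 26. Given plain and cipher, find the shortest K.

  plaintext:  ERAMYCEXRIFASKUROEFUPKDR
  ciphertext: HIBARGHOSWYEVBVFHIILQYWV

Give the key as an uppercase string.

DRBOTE

  i= 0: H-E =  3 → D
  i= 1: I-R = 17 → R
  i= 2: B-A =  1 → B
  i= 3: A-M = 14 → O
  i= 4: R-Y = 19 → T
  i= 5: G-C =  4 → E
  i= 6: H-E =  3 → D
  i= 7: O-X = 17 → R
  i= 8: S-R =  1 → B
  i= 9: W-I = 14 → O
  i=10: Y-F = 19 → T
  i=11: E-A =  4 → E
  i=12: V-S =  3 → D
  i=13: B-K = 17 → R
  i=14: V-U =  1 → B
  i=15: F-R = 14 → O
  i=16: H-O = 19 → T
  i=17: I-E =  4 → E
  i=18: I-F =  3 → D
  i=19: L-U = 17 → R
  i=20: Q-P =  1 → B
  i=21: Y-K = 14 → O
  i=22: W-D = 19 → T
  i=23: V-R =  4 → E
  shifts repeat with period 6: DRBOTE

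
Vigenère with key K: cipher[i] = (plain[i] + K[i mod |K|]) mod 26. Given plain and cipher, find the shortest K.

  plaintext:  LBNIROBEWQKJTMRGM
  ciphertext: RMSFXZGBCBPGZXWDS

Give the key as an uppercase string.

  i= 0: R-L =  6 → G
  i= 1: M-B = 11 → L
  i= 2: S-N =  5 → F
  i= 3: F-I = 23 → X
  i= 4: X-R =  6 → G
  i= 5: Z-O = 11 → L
  i= 6: G-B =  5 → F
  i= 7: B-E = 23 → X
  i= 8: C-W =  6 → G
  i= 9: B-Q = 11 → L
  i=10: P-K =  5 → F
  i=11: G-J = 23 → X
  i=12: Z-T =  6 → G
  i=13: X-M = 11 → L
  i=14: W-R =  5 → F
  i=15: D-G = 23 → X
  i=16: S-M =  6 → G
  shifts repeat with period 4: GLFX

GLFX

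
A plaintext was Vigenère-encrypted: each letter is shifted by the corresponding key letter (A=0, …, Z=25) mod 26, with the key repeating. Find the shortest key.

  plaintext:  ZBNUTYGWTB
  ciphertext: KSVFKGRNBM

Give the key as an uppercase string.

LRI

  i= 0: K-Z = 11 → L
  i= 1: S-B = 17 → R
  i= 2: V-N =  8 → I
  i= 3: F-U = 11 → L
  i= 4: K-T = 17 → R
  i= 5: G-Y =  8 → I
  i= 6: R-G = 11 → L
  i= 7: N-W = 17 → R
  i= 8: B-T =  8 → I
  i= 9: M-B = 11 → L
  shifts repeat with period 3: LRI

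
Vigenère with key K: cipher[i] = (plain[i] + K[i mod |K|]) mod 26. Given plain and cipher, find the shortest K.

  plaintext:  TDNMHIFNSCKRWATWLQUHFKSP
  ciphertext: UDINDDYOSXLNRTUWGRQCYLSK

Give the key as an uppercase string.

  i= 0: U-T =  1 → B
  i= 1: D-D =  0 → A
  i= 2: I-N = 21 → V
  i= 3: N-M =  1 → B
  i= 4: D-H = 22 → W
  i= 5: D-I = 21 → V
  i= 6: Y-F = 19 → T
  i= 7: O-N =  1 → B
  i= 8: S-S =  0 → A
  i= 9: X-C = 21 → V
  i=10: L-K =  1 → B
  i=11: N-R = 22 → W
  i=12: R-W = 21 → V
  i=13: T-A = 19 → T
  i=14: U-T =  1 → B
  i=15: W-W =  0 → A
  i=16: G-L = 21 → V
  i=17: R-Q =  1 → B
  i=18: Q-U = 22 → W
  i=19: C-H = 21 → V
  i=20: Y-F = 19 → T
  i=21: L-K =  1 → B
  i=22: S-S =  0 → A
  i=23: K-P = 21 → V
  shifts repeat with period 7: BAVBWVT

BAVBWVT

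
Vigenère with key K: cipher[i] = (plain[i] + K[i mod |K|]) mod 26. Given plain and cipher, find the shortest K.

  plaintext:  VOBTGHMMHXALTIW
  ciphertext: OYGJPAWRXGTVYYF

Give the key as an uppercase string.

TKFQJ

  i= 0: O-V = 19 → T
  i= 1: Y-O = 10 → K
  i= 2: G-B =  5 → F
  i= 3: J-T = 16 → Q
  i= 4: P-G =  9 → J
  i= 5: A-H = 19 → T
  i= 6: W-M = 10 → K
  i= 7: R-M =  5 → F
  i= 8: X-H = 16 → Q
  i= 9: G-X =  9 → J
  i=10: T-A = 19 → T
  i=11: V-L = 10 → K
  i=12: Y-T =  5 → F
  i=13: Y-I = 16 → Q
  i=14: F-W =  9 → J
  shifts repeat with period 5: TKFQJ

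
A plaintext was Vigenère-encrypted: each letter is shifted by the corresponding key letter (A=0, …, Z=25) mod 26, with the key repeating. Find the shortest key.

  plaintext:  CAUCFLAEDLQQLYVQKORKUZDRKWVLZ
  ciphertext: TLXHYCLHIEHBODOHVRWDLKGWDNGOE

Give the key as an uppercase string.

RLDFT

  i= 0: T-C = 17 → R
  i= 1: L-A = 11 → L
  i= 2: X-U =  3 → D
  i= 3: H-C =  5 → F
  i= 4: Y-F = 19 → T
  i= 5: C-L = 17 → R
  i= 6: L-A = 11 → L
  i= 7: H-E =  3 → D
  i= 8: I-D =  5 → F
  i= 9: E-L = 19 → T
  i=10: H-Q = 17 → R
  i=11: B-Q = 11 → L
  i=12: O-L =  3 → D
  i=13: D-Y =  5 → F
  i=14: O-V = 19 → T
  i=15: H-Q = 17 → R
  i=16: V-K = 11 → L
  i=17: R-O =  3 → D
  i=18: W-R =  5 → F
  i=19: D-K = 19 → T
  i=20: L-U = 17 → R
  i=21: K-Z = 11 → L
  i=22: G-D =  3 → D
  i=23: W-R =  5 → F
  i=24: D-K = 19 → T
  i=25: N-W = 17 → R
  i=26: G-V = 11 → L
  i=27: O-L =  3 → D
  i=28: E-Z =  5 → F
  shifts repeat with period 5: RLDFT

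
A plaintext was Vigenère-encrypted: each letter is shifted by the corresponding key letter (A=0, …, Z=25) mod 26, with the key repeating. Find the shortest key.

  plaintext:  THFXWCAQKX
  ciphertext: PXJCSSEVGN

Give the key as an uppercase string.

WQEF

  i= 0: P-T = 22 → W
  i= 1: X-H = 16 → Q
  i= 2: J-F =  4 → E
  i= 3: C-X =  5 → F
  i= 4: S-W = 22 → W
  i= 5: S-C = 16 → Q
  i= 6: E-A =  4 → E
  i= 7: V-Q =  5 → F
  i= 8: G-K = 22 → W
  i= 9: N-X = 16 → Q
  shifts repeat with period 4: WQEF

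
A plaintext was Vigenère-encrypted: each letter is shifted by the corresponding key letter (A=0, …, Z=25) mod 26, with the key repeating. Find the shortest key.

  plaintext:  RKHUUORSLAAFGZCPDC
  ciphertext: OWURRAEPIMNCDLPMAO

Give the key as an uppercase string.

XMNX

  i= 0: O-R = 23 → X
  i= 1: W-K = 12 → M
  i= 2: U-H = 13 → N
  i= 3: R-U = 23 → X
  i= 4: R-U = 23 → X
  i= 5: A-O = 12 → M
  i= 6: E-R = 13 → N
  i= 7: P-S = 23 → X
  i= 8: I-L = 23 → X
  i= 9: M-A = 12 → M
  i=10: N-A = 13 → N
  i=11: C-F = 23 → X
  i=12: D-G = 23 → X
  i=13: L-Z = 12 → M
  i=14: P-C = 13 → N
  i=15: M-P = 23 → X
  i=16: A-D = 23 → X
  i=17: O-C = 12 → M
  shifts repeat with period 4: XMNX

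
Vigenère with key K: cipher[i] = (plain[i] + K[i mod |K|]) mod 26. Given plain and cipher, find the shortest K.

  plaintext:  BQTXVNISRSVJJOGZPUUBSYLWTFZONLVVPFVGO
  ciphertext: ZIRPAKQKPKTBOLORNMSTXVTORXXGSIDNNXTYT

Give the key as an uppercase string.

  i= 0: Z-B = 24 → Y
  i= 1: I-Q = 18 → S
  i= 2: R-T = 24 → Y
  i= 3: P-X = 18 → S
  i= 4: A-V =  5 → F
  i= 5: K-N = 23 → X
  i= 6: Q-I =  8 → I
  i= 7: K-S = 18 → S
  i= 8: P-R = 24 → Y
  i= 9: K-S = 18 → S
  i=10: T-V = 24 → Y
  i=11: B-J = 18 → S
  i=12: O-J =  5 → F
  i=13: L-O = 23 → X
  i=14: O-G =  8 → I
  i=15: R-Z = 18 → S
  i=16: N-P = 24 → Y
  i=17: M-U = 18 → S
  i=18: S-U = 24 → Y
  i=19: T-B = 18 → S
  i=20: X-S =  5 → F
  i=21: V-Y = 23 → X
  i=22: T-L =  8 → I
  i=23: O-W = 18 → S
  i=24: R-T = 24 → Y
  i=25: X-F = 18 → S
  i=26: X-Z = 24 → Y
  i=27: G-O = 18 → S
  i=28: S-N =  5 → F
  i=29: I-L = 23 → X
  i=30: D-V =  8 → I
  i=31: N-V = 18 → S
  i=32: N-P = 24 → Y
  i=33: X-F = 18 → S
  i=34: T-V = 24 → Y
  i=35: Y-G = 18 → S
  i=36: T-O =  5 → F
  shifts repeat with period 8: YSYSFXIS

YSYSFXIS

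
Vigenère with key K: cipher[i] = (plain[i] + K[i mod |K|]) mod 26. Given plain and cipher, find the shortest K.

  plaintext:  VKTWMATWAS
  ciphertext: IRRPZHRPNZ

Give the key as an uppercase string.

  i= 0: I-V = 13 → N
  i= 1: R-K =  7 → H
  i= 2: R-T = 24 → Y
  i= 3: P-W = 19 → T
  i= 4: Z-M = 13 → N
  i= 5: H-A =  7 → H
  i= 6: R-T = 24 → Y
  i= 7: P-W = 19 → T
  i= 8: N-A = 13 → N
  i= 9: Z-S =  7 → H
  shifts repeat with period 4: NHYT

NHYT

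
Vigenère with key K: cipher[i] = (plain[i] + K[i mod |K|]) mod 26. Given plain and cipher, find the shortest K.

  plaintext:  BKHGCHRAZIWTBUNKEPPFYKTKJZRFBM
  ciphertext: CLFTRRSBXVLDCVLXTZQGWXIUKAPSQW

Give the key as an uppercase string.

  i= 0: C-B =  1 → B
  i= 1: L-K =  1 → B
  i= 2: F-H = 24 → Y
  i= 3: T-G = 13 → N
  i= 4: R-C = 15 → P
  i= 5: R-H = 10 → K
  i= 6: S-R =  1 → B
  i= 7: B-A =  1 → B
  i= 8: X-Z = 24 → Y
  i= 9: V-I = 13 → N
  i=10: L-W = 15 → P
  i=11: D-T = 10 → K
  i=12: C-B =  1 → B
  i=13: V-U =  1 → B
  i=14: L-N = 24 → Y
  i=15: X-K = 13 → N
  i=16: T-E = 15 → P
  i=17: Z-P = 10 → K
  i=18: Q-P =  1 → B
  i=19: G-F =  1 → B
  i=20: W-Y = 24 → Y
  i=21: X-K = 13 → N
  i=22: I-T = 15 → P
  i=23: U-K = 10 → K
  i=24: K-J =  1 → B
  i=25: A-Z =  1 → B
  i=26: P-R = 24 → Y
  i=27: S-F = 13 → N
  i=28: Q-B = 15 → P
  i=29: W-M = 10 → K
  shifts repeat with period 6: BBYNPK

BBYNPK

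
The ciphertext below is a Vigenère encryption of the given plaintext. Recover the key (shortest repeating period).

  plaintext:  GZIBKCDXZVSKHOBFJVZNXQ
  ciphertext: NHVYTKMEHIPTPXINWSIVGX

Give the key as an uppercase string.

HINXJIJ

  i= 0: N-G =  7 → H
  i= 1: H-Z =  8 → I
  i= 2: V-I = 13 → N
  i= 3: Y-B = 23 → X
  i= 4: T-K =  9 → J
  i= 5: K-C =  8 → I
  i= 6: M-D =  9 → J
  i= 7: E-X =  7 → H
  i= 8: H-Z =  8 → I
  i= 9: I-V = 13 → N
  i=10: P-S = 23 → X
  i=11: T-K =  9 → J
  i=12: P-H =  8 → I
  i=13: X-O =  9 → J
  i=14: I-B =  7 → H
  i=15: N-F =  8 → I
  i=16: W-J = 13 → N
  i=17: S-V = 23 → X
  i=18: I-Z =  9 → J
  i=19: V-N =  8 → I
  i=20: G-X =  9 → J
  i=21: X-Q =  7 → H
  shifts repeat with period 7: HINXJIJ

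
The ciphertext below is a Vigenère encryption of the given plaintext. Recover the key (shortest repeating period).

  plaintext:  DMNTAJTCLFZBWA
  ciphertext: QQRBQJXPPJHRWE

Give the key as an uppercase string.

  i= 0: Q-D = 13 → N
  i= 1: Q-M =  4 → E
  i= 2: R-N =  4 → E
  i= 3: B-T =  8 → I
  i= 4: Q-A = 16 → Q
  i= 5: J-J =  0 → A
  i= 6: X-T =  4 → E
  i= 7: P-C = 13 → N
  i= 8: P-L =  4 → E
  i= 9: J-F =  4 → E
  i=10: H-Z =  8 → I
  i=11: R-B = 16 → Q
  i=12: W-W =  0 → A
  i=13: E-A =  4 → E
  shifts repeat with period 7: NEEIQAE

NEEIQAE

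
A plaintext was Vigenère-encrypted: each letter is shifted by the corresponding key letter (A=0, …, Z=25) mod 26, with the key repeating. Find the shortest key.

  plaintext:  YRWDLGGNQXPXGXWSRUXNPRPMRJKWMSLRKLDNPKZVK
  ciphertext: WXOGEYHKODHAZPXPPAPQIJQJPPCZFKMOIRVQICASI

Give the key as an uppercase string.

  i= 0: W-Y = 24 → Y
  i= 1: X-R =  6 → G
  i= 2: O-W = 18 → S
  i= 3: G-D =  3 → D
  i= 4: E-L = 19 → T
  i= 5: Y-G = 18 → S
  i= 6: H-G =  1 → B
  i= 7: K-N = 23 → X
  i= 8: O-Q = 24 → Y
  i= 9: D-X =  6 → G
  i=10: H-P = 18 → S
  i=11: A-X =  3 → D
  i=12: Z-G = 19 → T
  i=13: P-X = 18 → S
  i=14: X-W =  1 → B
  i=15: P-S = 23 → X
  i=16: P-R = 24 → Y
  i=17: A-U =  6 → G
  i=18: P-X = 18 → S
  i=19: Q-N =  3 → D
  i=20: I-P = 19 → T
  i=21: J-R = 18 → S
  i=22: Q-P =  1 → B
  i=23: J-M = 23 → X
  i=24: P-R = 24 → Y
  i=25: P-J =  6 → G
  i=26: C-K = 18 → S
  i=27: Z-W =  3 → D
  i=28: F-M = 19 → T
  i=29: K-S = 18 → S
  i=30: M-L =  1 → B
  i=31: O-R = 23 → X
  i=32: I-K = 24 → Y
  i=33: R-L =  6 → G
  i=34: V-D = 18 → S
  i=35: Q-N =  3 → D
  i=36: I-P = 19 → T
  i=37: C-K = 18 → S
  i=38: A-Z =  1 → B
  i=39: S-V = 23 → X
  i=40: I-K = 24 → Y
  shifts repeat with period 8: YGSDTSBX

YGSDTSBX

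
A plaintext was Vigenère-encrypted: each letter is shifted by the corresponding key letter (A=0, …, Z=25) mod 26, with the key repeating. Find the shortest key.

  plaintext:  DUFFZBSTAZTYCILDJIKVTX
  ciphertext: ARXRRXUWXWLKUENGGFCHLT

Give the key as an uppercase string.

XXSMSWCD

  i= 0: A-D = 23 → X
  i= 1: R-U = 23 → X
  i= 2: X-F = 18 → S
  i= 3: R-F = 12 → M
  i= 4: R-Z = 18 → S
  i= 5: X-B = 22 → W
  i= 6: U-S =  2 → C
  i= 7: W-T =  3 → D
  i= 8: X-A = 23 → X
  i= 9: W-Z = 23 → X
  i=10: L-T = 18 → S
  i=11: K-Y = 12 → M
  i=12: U-C = 18 → S
  i=13: E-I = 22 → W
  i=14: N-L =  2 → C
  i=15: G-D =  3 → D
  i=16: G-J = 23 → X
  i=17: F-I = 23 → X
  i=18: C-K = 18 → S
  i=19: H-V = 12 → M
  i=20: L-T = 18 → S
  i=21: T-X = 22 → W
  shifts repeat with period 8: XXSMSWCD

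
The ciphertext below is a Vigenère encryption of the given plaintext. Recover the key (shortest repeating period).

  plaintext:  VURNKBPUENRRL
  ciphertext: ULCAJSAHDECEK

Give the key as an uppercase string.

  i= 0: U-V = 25 → Z
  i= 1: L-U = 17 → R
  i= 2: C-R = 11 → L
  i= 3: A-N = 13 → N
  i= 4: J-K = 25 → Z
  i= 5: S-B = 17 → R
  i= 6: A-P = 11 → L
  i= 7: H-U = 13 → N
  i= 8: D-E = 25 → Z
  i= 9: E-N = 17 → R
  i=10: C-R = 11 → L
  i=11: E-R = 13 → N
  i=12: K-L = 25 → Z
  shifts repeat with period 4: ZRLN

ZRLN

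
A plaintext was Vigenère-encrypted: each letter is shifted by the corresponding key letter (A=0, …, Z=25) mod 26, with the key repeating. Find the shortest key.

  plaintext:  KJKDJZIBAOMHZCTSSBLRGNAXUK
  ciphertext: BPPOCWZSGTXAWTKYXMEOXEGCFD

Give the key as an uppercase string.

  i= 0: B-K = 17 → R
  i= 1: P-J =  6 → G
  i= 2: P-K =  5 → F
  i= 3: O-D = 11 → L
  i= 4: C-J = 19 → T
  i= 5: W-Z = 23 → X
  i= 6: Z-I = 17 → R
  i= 7: S-B = 17 → R
  i= 8: G-A =  6 → G
  i= 9: T-O =  5 → F
  i=10: X-M = 11 → L
  i=11: A-H = 19 → T
  i=12: W-Z = 23 → X
  i=13: T-C = 17 → R
  i=14: K-T = 17 → R
  i=15: Y-S =  6 → G
  i=16: X-S =  5 → F
  i=17: M-B = 11 → L
  i=18: E-L = 19 → T
  i=19: O-R = 23 → X
  i=20: X-G = 17 → R
  i=21: E-N = 17 → R
  i=22: G-A =  6 → G
  i=23: C-X =  5 → F
  i=24: F-U = 11 → L
  i=25: D-K = 19 → T
  shifts repeat with period 7: RGFLTXR

RGFLTXR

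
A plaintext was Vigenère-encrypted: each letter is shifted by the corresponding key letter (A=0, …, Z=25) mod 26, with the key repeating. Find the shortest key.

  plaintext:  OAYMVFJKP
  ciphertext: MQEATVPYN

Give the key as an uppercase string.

  i= 0: M-O = 24 → Y
  i= 1: Q-A = 16 → Q
  i= 2: E-Y =  6 → G
  i= 3: A-M = 14 → O
  i= 4: T-V = 24 → Y
  i= 5: V-F = 16 → Q
  i= 6: P-J =  6 → G
  i= 7: Y-K = 14 → O
  i= 8: N-P = 24 → Y
  shifts repeat with period 4: YQGO

YQGO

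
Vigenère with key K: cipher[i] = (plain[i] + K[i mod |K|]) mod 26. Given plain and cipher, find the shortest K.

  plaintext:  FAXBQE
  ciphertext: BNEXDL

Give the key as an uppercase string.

  i= 0: B-F = 22 → W
  i= 1: N-A = 13 → N
  i= 2: E-X =  7 → H
  i= 3: X-B = 22 → W
  i= 4: D-Q = 13 → N
  i= 5: L-E =  7 → H
  shifts repeat with period 3: WNH

WNH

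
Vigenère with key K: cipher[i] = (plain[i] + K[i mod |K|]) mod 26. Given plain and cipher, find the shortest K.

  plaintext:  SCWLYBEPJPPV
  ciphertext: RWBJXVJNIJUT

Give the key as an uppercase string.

  i= 0: R-S = 25 → Z
  i= 1: W-C = 20 → U
  i= 2: B-W =  5 → F
  i= 3: J-L = 24 → Y
  i= 4: X-Y = 25 → Z
  i= 5: V-B = 20 → U
  i= 6: J-E =  5 → F
  i= 7: N-P = 24 → Y
  i= 8: I-J = 25 → Z
  i= 9: J-P = 20 → U
  i=10: U-P =  5 → F
  i=11: T-V = 24 → Y
  shifts repeat with period 4: ZUFY

ZUFY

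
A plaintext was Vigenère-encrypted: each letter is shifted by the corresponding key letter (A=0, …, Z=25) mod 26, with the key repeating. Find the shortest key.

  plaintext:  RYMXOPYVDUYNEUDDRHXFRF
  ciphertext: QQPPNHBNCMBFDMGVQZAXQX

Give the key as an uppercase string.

ZSDS

  i= 0: Q-R = 25 → Z
  i= 1: Q-Y = 18 → S
  i= 2: P-M =  3 → D
  i= 3: P-X = 18 → S
  i= 4: N-O = 25 → Z
  i= 5: H-P = 18 → S
  i= 6: B-Y =  3 → D
  i= 7: N-V = 18 → S
  i= 8: C-D = 25 → Z
  i= 9: M-U = 18 → S
  i=10: B-Y =  3 → D
  i=11: F-N = 18 → S
  i=12: D-E = 25 → Z
  i=13: M-U = 18 → S
  i=14: G-D =  3 → D
  i=15: V-D = 18 → S
  i=16: Q-R = 25 → Z
  i=17: Z-H = 18 → S
  i=18: A-X =  3 → D
  i=19: X-F = 18 → S
  i=20: Q-R = 25 → Z
  i=21: X-F = 18 → S
  shifts repeat with period 4: ZSDS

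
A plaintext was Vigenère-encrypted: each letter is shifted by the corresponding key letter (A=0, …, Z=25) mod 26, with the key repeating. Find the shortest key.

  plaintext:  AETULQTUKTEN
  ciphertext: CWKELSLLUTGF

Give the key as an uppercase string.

  i= 0: C-A =  2 → C
  i= 1: W-E = 18 → S
  i= 2: K-T = 17 → R
  i= 3: E-U = 10 → K
  i= 4: L-L =  0 → A
  i= 5: S-Q =  2 → C
  i= 6: L-T = 18 → S
  i= 7: L-U = 17 → R
  i= 8: U-K = 10 → K
  i= 9: T-T =  0 → A
  i=10: G-E =  2 → C
  i=11: F-N = 18 → S
  shifts repeat with period 5: CSRKA

CSRKA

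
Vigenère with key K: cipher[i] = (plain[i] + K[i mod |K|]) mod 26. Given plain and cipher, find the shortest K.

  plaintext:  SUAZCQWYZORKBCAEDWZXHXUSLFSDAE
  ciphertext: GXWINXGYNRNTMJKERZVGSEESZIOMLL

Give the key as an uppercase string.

ODWJLHKA

  i= 0: G-S = 14 → O
  i= 1: X-U =  3 → D
  i= 2: W-A = 22 → W
  i= 3: I-Z =  9 → J
  i= 4: N-C = 11 → L
  i= 5: X-Q =  7 → H
  i= 6: G-W = 10 → K
  i= 7: Y-Y =  0 → A
  i= 8: N-Z = 14 → O
  i= 9: R-O =  3 → D
  i=10: N-R = 22 → W
  i=11: T-K =  9 → J
  i=12: M-B = 11 → L
  i=13: J-C =  7 → H
  i=14: K-A = 10 → K
  i=15: E-E =  0 → A
  i=16: R-D = 14 → O
  i=17: Z-W =  3 → D
  i=18: V-Z = 22 → W
  i=19: G-X =  9 → J
  i=20: S-H = 11 → L
  i=21: E-X =  7 → H
  i=22: E-U = 10 → K
  i=23: S-S =  0 → A
  i=24: Z-L = 14 → O
  i=25: I-F =  3 → D
  i=26: O-S = 22 → W
  i=27: M-D =  9 → J
  i=28: L-A = 11 → L
  i=29: L-E =  7 → H
  shifts repeat with period 8: ODWJLHKA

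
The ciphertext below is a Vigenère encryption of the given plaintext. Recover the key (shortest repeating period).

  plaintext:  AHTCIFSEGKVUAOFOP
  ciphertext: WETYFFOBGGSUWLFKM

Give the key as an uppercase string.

WXA

  i= 0: W-A = 22 → W
  i= 1: E-H = 23 → X
  i= 2: T-T =  0 → A
  i= 3: Y-C = 22 → W
  i= 4: F-I = 23 → X
  i= 5: F-F =  0 → A
  i= 6: O-S = 22 → W
  i= 7: B-E = 23 → X
  i= 8: G-G =  0 → A
  i= 9: G-K = 22 → W
  i=10: S-V = 23 → X
  i=11: U-U =  0 → A
  i=12: W-A = 22 → W
  i=13: L-O = 23 → X
  i=14: F-F =  0 → A
  i=15: K-O = 22 → W
  i=16: M-P = 23 → X
  shifts repeat with period 3: WXA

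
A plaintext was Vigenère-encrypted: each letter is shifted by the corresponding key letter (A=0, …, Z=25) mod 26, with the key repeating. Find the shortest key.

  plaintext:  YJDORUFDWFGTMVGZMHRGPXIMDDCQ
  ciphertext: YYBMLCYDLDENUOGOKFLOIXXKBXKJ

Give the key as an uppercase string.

APYYUIT

  i= 0: Y-Y =  0 → A
  i= 1: Y-J = 15 → P
  i= 2: B-D = 24 → Y
  i= 3: M-O = 24 → Y
  i= 4: L-R = 20 → U
  i= 5: C-U =  8 → I
  i= 6: Y-F = 19 → T
  i= 7: D-D =  0 → A
  i= 8: L-W = 15 → P
  i= 9: D-F = 24 → Y
  i=10: E-G = 24 → Y
  i=11: N-T = 20 → U
  i=12: U-M =  8 → I
  i=13: O-V = 19 → T
  i=14: G-G =  0 → A
  i=15: O-Z = 15 → P
  i=16: K-M = 24 → Y
  i=17: F-H = 24 → Y
  i=18: L-R = 20 → U
  i=19: O-G =  8 → I
  i=20: I-P = 19 → T
  i=21: X-X =  0 → A
  i=22: X-I = 15 → P
  i=23: K-M = 24 → Y
  i=24: B-D = 24 → Y
  i=25: X-D = 20 → U
  i=26: K-C =  8 → I
  i=27: J-Q = 19 → T
  shifts repeat with period 7: APYYUIT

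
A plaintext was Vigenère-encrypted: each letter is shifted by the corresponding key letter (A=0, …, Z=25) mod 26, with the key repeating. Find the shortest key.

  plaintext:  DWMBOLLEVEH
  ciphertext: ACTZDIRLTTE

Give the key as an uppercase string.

XGHYP

  i= 0: A-D = 23 → X
  i= 1: C-W =  6 → G
  i= 2: T-M =  7 → H
  i= 3: Z-B = 24 → Y
  i= 4: D-O = 15 → P
  i= 5: I-L = 23 → X
  i= 6: R-L =  6 → G
  i= 7: L-E =  7 → H
  i= 8: T-V = 24 → Y
  i= 9: T-E = 15 → P
  i=10: E-H = 23 → X
  shifts repeat with period 5: XGHYP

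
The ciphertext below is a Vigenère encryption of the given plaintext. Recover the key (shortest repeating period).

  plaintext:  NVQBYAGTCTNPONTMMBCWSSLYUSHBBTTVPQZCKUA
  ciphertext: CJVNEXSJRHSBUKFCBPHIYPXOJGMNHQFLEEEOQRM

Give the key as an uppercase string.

POFMGXMQ

  i= 0: C-N = 15 → P
  i= 1: J-V = 14 → O
  i= 2: V-Q =  5 → F
  i= 3: N-B = 12 → M
  i= 4: E-Y =  6 → G
  i= 5: X-A = 23 → X
  i= 6: S-G = 12 → M
  i= 7: J-T = 16 → Q
  i= 8: R-C = 15 → P
  i= 9: H-T = 14 → O
  i=10: S-N =  5 → F
  i=11: B-P = 12 → M
  i=12: U-O =  6 → G
  i=13: K-N = 23 → X
  i=14: F-T = 12 → M
  i=15: C-M = 16 → Q
  i=16: B-M = 15 → P
  i=17: P-B = 14 → O
  i=18: H-C =  5 → F
  i=19: I-W = 12 → M
  i=20: Y-S =  6 → G
  i=21: P-S = 23 → X
  i=22: X-L = 12 → M
  i=23: O-Y = 16 → Q
  i=24: J-U = 15 → P
  i=25: G-S = 14 → O
  i=26: M-H =  5 → F
  i=27: N-B = 12 → M
  i=28: H-B =  6 → G
  i=29: Q-T = 23 → X
  i=30: F-T = 12 → M
  i=31: L-V = 16 → Q
  i=32: E-P = 15 → P
  i=33: E-Q = 14 → O
  i=34: E-Z =  5 → F
  i=35: O-C = 12 → M
  i=36: Q-K =  6 → G
  i=37: R-U = 23 → X
  i=38: M-A = 12 → M
  shifts repeat with period 8: POFMGXMQ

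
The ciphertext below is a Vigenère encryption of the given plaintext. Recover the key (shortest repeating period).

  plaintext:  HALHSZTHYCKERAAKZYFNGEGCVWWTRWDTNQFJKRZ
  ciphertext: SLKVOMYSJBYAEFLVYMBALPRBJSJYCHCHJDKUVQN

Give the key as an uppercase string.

  i= 0: S-H = 11 → L
  i= 1: L-A = 11 → L
  i= 2: K-L = 25 → Z
  i= 3: V-H = 14 → O
  i= 4: O-S = 22 → W
  i= 5: M-Z = 13 → N
  i= 6: Y-T =  5 → F
  i= 7: S-H = 11 → L
  i= 8: J-Y = 11 → L
  i= 9: B-C = 25 → Z
  i=10: Y-K = 14 → O
  i=11: A-E = 22 → W
  i=12: E-R = 13 → N
  i=13: F-A =  5 → F
  i=14: L-A = 11 → L
  i=15: V-K = 11 → L
  i=16: Y-Z = 25 → Z
  i=17: M-Y = 14 → O
  i=18: B-F = 22 → W
  i=19: A-N = 13 → N
  i=20: L-G =  5 → F
  i=21: P-E = 11 → L
  i=22: R-G = 11 → L
  i=23: B-C = 25 → Z
  i=24: J-V = 14 → O
  i=25: S-W = 22 → W
  i=26: J-W = 13 → N
  i=27: Y-T =  5 → F
  i=28: C-R = 11 → L
  i=29: H-W = 11 → L
  i=30: C-D = 25 → Z
  i=31: H-T = 14 → O
  i=32: J-N = 22 → W
  i=33: D-Q = 13 → N
  i=34: K-F =  5 → F
  i=35: U-J = 11 → L
  i=36: V-K = 11 → L
  i=37: Q-R = 25 → Z
  i=38: N-Z = 14 → O
  shifts repeat with period 7: LLZOWNF

LLZOWNF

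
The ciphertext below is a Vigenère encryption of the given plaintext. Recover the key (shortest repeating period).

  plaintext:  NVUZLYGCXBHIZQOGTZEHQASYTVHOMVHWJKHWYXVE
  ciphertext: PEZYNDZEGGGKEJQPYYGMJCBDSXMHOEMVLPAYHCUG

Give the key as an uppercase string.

CJFZCFT

  i= 0: P-N =  2 → C
  i= 1: E-V =  9 → J
  i= 2: Z-U =  5 → F
  i= 3: Y-Z = 25 → Z
  i= 4: N-L =  2 → C
  i= 5: D-Y =  5 → F
  i= 6: Z-G = 19 → T
  i= 7: E-C =  2 → C
  i= 8: G-X =  9 → J
  i= 9: G-B =  5 → F
  i=10: G-H = 25 → Z
  i=11: K-I =  2 → C
  i=12: E-Z =  5 → F
  i=13: J-Q = 19 → T
  i=14: Q-O =  2 → C
  i=15: P-G =  9 → J
  i=16: Y-T =  5 → F
  i=17: Y-Z = 25 → Z
  i=18: G-E =  2 → C
  i=19: M-H =  5 → F
  i=20: J-Q = 19 → T
  i=21: C-A =  2 → C
  i=22: B-S =  9 → J
  i=23: D-Y =  5 → F
  i=24: S-T = 25 → Z
  i=25: X-V =  2 → C
  i=26: M-H =  5 → F
  i=27: H-O = 19 → T
  i=28: O-M =  2 → C
  i=29: E-V =  9 → J
  i=30: M-H =  5 → F
  i=31: V-W = 25 → Z
  i=32: L-J =  2 → C
  i=33: P-K =  5 → F
  i=34: A-H = 19 → T
  i=35: Y-W =  2 → C
  i=36: H-Y =  9 → J
  i=37: C-X =  5 → F
  i=38: U-V = 25 → Z
  i=39: G-E =  2 → C
  shifts repeat with period 7: CJFZCFT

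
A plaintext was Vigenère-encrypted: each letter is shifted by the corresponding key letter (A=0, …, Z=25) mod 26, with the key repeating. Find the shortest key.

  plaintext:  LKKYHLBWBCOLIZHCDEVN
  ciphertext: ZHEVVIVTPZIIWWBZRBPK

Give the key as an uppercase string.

OXUX

  i= 0: Z-L = 14 → O
  i= 1: H-K = 23 → X
  i= 2: E-K = 20 → U
  i= 3: V-Y = 23 → X
  i= 4: V-H = 14 → O
  i= 5: I-L = 23 → X
  i= 6: V-B = 20 → U
  i= 7: T-W = 23 → X
  i= 8: P-B = 14 → O
  i= 9: Z-C = 23 → X
  i=10: I-O = 20 → U
  i=11: I-L = 23 → X
  i=12: W-I = 14 → O
  i=13: W-Z = 23 → X
  i=14: B-H = 20 → U
  i=15: Z-C = 23 → X
  i=16: R-D = 14 → O
  i=17: B-E = 23 → X
  i=18: P-V = 20 → U
  i=19: K-N = 23 → X
  shifts repeat with period 4: OXUX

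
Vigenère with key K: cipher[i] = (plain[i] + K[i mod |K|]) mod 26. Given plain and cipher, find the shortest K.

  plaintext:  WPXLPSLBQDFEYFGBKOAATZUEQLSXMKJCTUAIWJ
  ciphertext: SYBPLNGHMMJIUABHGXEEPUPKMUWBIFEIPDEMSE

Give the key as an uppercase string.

  i= 0: S-W = 22 → W
  i= 1: Y-P =  9 → J
  i= 2: B-X =  4 → E
  i= 3: P-L =  4 → E
  i= 4: L-P = 22 → W
  i= 5: N-S = 21 → V
  i= 6: G-L = 21 → V
  i= 7: H-B =  6 → G
  i= 8: M-Q = 22 → W
  i= 9: M-D =  9 → J
  i=10: J-F =  4 → E
  i=11: I-E =  4 → E
  i=12: U-Y = 22 → W
  i=13: A-F = 21 → V
  i=14: B-G = 21 → V
  i=15: H-B =  6 → G
  i=16: G-K = 22 → W
  i=17: X-O =  9 → J
  i=18: E-A =  4 → E
  i=19: E-A =  4 → E
  i=20: P-T = 22 → W
  i=21: U-Z = 21 → V
  i=22: P-U = 21 → V
  i=23: K-E =  6 → G
  i=24: M-Q = 22 → W
  i=25: U-L =  9 → J
  i=26: W-S =  4 → E
  i=27: B-X =  4 → E
  i=28: I-M = 22 → W
  i=29: F-K = 21 → V
  i=30: E-J = 21 → V
  i=31: I-C =  6 → G
  i=32: P-T = 22 → W
  i=33: D-U =  9 → J
  i=34: E-A =  4 → E
  i=35: M-I =  4 → E
  i=36: S-W = 22 → W
  i=37: E-J = 21 → V
  shifts repeat with period 8: WJEEWVVG

WJEEWVVG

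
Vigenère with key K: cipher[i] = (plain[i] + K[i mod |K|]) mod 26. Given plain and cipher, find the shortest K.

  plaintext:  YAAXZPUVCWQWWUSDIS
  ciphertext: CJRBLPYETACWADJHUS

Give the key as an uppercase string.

EJREMA

  i= 0: C-Y =  4 → E
  i= 1: J-A =  9 → J
  i= 2: R-A = 17 → R
  i= 3: B-X =  4 → E
  i= 4: L-Z = 12 → M
  i= 5: P-P =  0 → A
  i= 6: Y-U =  4 → E
  i= 7: E-V =  9 → J
  i= 8: T-C = 17 → R
  i= 9: A-W =  4 → E
  i=10: C-Q = 12 → M
  i=11: W-W =  0 → A
  i=12: A-W =  4 → E
  i=13: D-U =  9 → J
  i=14: J-S = 17 → R
  i=15: H-D =  4 → E
  i=16: U-I = 12 → M
  i=17: S-S =  0 → A
  shifts repeat with period 6: EJREMA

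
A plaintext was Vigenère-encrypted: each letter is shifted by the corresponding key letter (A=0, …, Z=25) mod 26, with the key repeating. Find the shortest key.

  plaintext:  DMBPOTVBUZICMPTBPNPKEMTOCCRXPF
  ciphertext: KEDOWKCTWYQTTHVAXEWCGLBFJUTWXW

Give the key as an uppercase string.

  i= 0: K-D =  7 → H
  i= 1: E-M = 18 → S
  i= 2: D-B =  2 → C
  i= 3: O-P = 25 → Z
  i= 4: W-O =  8 → I
  i= 5: K-T = 17 → R
  i= 6: C-V =  7 → H
  i= 7: T-B = 18 → S
  i= 8: W-U =  2 → C
  i= 9: Y-Z = 25 → Z
  i=10: Q-I =  8 → I
  i=11: T-C = 17 → R
  i=12: T-M =  7 → H
  i=13: H-P = 18 → S
  i=14: V-T =  2 → C
  i=15: A-B = 25 → Z
  i=16: X-P =  8 → I
  i=17: E-N = 17 → R
  i=18: W-P =  7 → H
  i=19: C-K = 18 → S
  i=20: G-E =  2 → C
  i=21: L-M = 25 → Z
  i=22: B-T =  8 → I
  i=23: F-O = 17 → R
  i=24: J-C =  7 → H
  i=25: U-C = 18 → S
  i=26: T-R =  2 → C
  i=27: W-X = 25 → Z
  i=28: X-P =  8 → I
  i=29: W-F = 17 → R
  shifts repeat with period 6: HSCZIR

HSCZIR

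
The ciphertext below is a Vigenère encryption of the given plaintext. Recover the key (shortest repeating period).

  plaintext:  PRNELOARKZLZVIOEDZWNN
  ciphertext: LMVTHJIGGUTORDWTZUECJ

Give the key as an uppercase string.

  i= 0: L-P = 22 → W
  i= 1: M-R = 21 → V
  i= 2: V-N =  8 → I
  i= 3: T-E = 15 → P
  i= 4: H-L = 22 → W
  i= 5: J-O = 21 → V
  i= 6: I-A =  8 → I
  i= 7: G-R = 15 → P
  i= 8: G-K = 22 → W
  i= 9: U-Z = 21 → V
  i=10: T-L =  8 → I
  i=11: O-Z = 15 → P
  i=12: R-V = 22 → W
  i=13: D-I = 21 → V
  i=14: W-O =  8 → I
  i=15: T-E = 15 → P
  i=16: Z-D = 22 → W
  i=17: U-Z = 21 → V
  i=18: E-W =  8 → I
  i=19: C-N = 15 → P
  i=20: J-N = 22 → W
  shifts repeat with period 4: WVIP

WVIP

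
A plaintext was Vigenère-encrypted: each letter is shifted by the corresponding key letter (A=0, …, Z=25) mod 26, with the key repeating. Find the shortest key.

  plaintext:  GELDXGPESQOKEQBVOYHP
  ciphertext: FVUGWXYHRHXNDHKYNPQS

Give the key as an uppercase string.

  i= 0: F-G = 25 → Z
  i= 1: V-E = 17 → R
  i= 2: U-L =  9 → J
  i= 3: G-D =  3 → D
  i= 4: W-X = 25 → Z
  i= 5: X-G = 17 → R
  i= 6: Y-P =  9 → J
  i= 7: H-E =  3 → D
  i= 8: R-S = 25 → Z
  i= 9: H-Q = 17 → R
  i=10: X-O =  9 → J
  i=11: N-K =  3 → D
  i=12: D-E = 25 → Z
  i=13: H-Q = 17 → R
  i=14: K-B =  9 → J
  i=15: Y-V =  3 → D
  i=16: N-O = 25 → Z
  i=17: P-Y = 17 → R
  i=18: Q-H =  9 → J
  i=19: S-P =  3 → D
  shifts repeat with period 4: ZRJD

ZRJD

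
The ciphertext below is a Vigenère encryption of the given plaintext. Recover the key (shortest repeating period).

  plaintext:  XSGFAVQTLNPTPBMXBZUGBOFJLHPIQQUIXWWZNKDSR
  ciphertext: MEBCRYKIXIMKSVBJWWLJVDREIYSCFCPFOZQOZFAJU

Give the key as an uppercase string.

  i= 0: M-X = 15 → P
  i= 1: E-S = 12 → M
  i= 2: B-G = 21 → V
  i= 3: C-F = 23 → X
  i= 4: R-A = 17 → R
  i= 5: Y-V =  3 → D
  i= 6: K-Q = 20 → U
  i= 7: I-T = 15 → P
  i= 8: X-L = 12 → M
  i= 9: I-N = 21 → V
  i=10: M-P = 23 → X
  i=11: K-T = 17 → R
  i=12: S-P =  3 → D
  i=13: V-B = 20 → U
  i=14: B-M = 15 → P
  i=15: J-X = 12 → M
  i=16: W-B = 21 → V
  i=17: W-Z = 23 → X
  i=18: L-U = 17 → R
  i=19: J-G =  3 → D
  i=20: V-B = 20 → U
  i=21: D-O = 15 → P
  i=22: R-F = 12 → M
  i=23: E-J = 21 → V
  i=24: I-L = 23 → X
  i=25: Y-H = 17 → R
  i=26: S-P =  3 → D
  i=27: C-I = 20 → U
  i=28: F-Q = 15 → P
  i=29: C-Q = 12 → M
  i=30: P-U = 21 → V
  i=31: F-I = 23 → X
  i=32: O-X = 17 → R
  i=33: Z-W =  3 → D
  i=34: Q-W = 20 → U
  i=35: O-Z = 15 → P
  i=36: Z-N = 12 → M
  i=37: F-K = 21 → V
  i=38: A-D = 23 → X
  i=39: J-S = 17 → R
  i=40: U-R =  3 → D
  shifts repeat with period 7: PMVXRDU

PMVXRDU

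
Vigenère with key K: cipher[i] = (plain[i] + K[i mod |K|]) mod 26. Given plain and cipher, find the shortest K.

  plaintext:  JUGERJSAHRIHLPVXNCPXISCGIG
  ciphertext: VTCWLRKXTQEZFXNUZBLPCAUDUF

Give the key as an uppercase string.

MZWSUISX

  i= 0: V-J = 12 → M
  i= 1: T-U = 25 → Z
  i= 2: C-G = 22 → W
  i= 3: W-E = 18 → S
  i= 4: L-R = 20 → U
  i= 5: R-J =  8 → I
  i= 6: K-S = 18 → S
  i= 7: X-A = 23 → X
  i= 8: T-H = 12 → M
  i= 9: Q-R = 25 → Z
  i=10: E-I = 22 → W
  i=11: Z-H = 18 → S
  i=12: F-L = 20 → U
  i=13: X-P =  8 → I
  i=14: N-V = 18 → S
  i=15: U-X = 23 → X
  i=16: Z-N = 12 → M
  i=17: B-C = 25 → Z
  i=18: L-P = 22 → W
  i=19: P-X = 18 → S
  i=20: C-I = 20 → U
  i=21: A-S =  8 → I
  i=22: U-C = 18 → S
  i=23: D-G = 23 → X
  i=24: U-I = 12 → M
  i=25: F-G = 25 → Z
  shifts repeat with period 8: MZWSUISX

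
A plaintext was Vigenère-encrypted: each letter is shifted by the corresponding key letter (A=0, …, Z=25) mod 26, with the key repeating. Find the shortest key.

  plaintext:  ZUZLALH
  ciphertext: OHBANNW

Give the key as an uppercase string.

PNC

  i= 0: O-Z = 15 → P
  i= 1: H-U = 13 → N
  i= 2: B-Z =  2 → C
  i= 3: A-L = 15 → P
  i= 4: N-A = 13 → N
  i= 5: N-L =  2 → C
  i= 6: W-H = 15 → P
  shifts repeat with period 3: PNC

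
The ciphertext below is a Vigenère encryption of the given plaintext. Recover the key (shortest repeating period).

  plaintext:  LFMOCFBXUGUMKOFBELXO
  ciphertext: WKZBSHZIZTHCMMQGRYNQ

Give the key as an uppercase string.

  i= 0: W-L = 11 → L
  i= 1: K-F =  5 → F
  i= 2: Z-M = 13 → N
  i= 3: B-O = 13 → N
  i= 4: S-C = 16 → Q
  i= 5: H-F =  2 → C
  i= 6: Z-B = 24 → Y
  i= 7: I-X = 11 → L
  i= 8: Z-U =  5 → F
  i= 9: T-G = 13 → N
  i=10: H-U = 13 → N
  i=11: C-M = 16 → Q
  i=12: M-K =  2 → C
  i=13: M-O = 24 → Y
  i=14: Q-F = 11 → L
  i=15: G-B =  5 → F
  i=16: R-E = 13 → N
  i=17: Y-L = 13 → N
  i=18: N-X = 16 → Q
  i=19: Q-O =  2 → C
  shifts repeat with period 7: LFNNQCY

LFNNQCY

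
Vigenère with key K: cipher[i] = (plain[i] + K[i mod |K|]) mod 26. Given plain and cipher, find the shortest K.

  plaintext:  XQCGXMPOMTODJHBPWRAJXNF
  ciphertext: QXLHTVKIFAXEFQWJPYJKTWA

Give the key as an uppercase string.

  i= 0: Q-X = 19 → T
  i= 1: X-Q =  7 → H
  i= 2: L-C =  9 → J
  i= 3: H-G =  1 → B
  i= 4: T-X = 22 → W
  i= 5: V-M =  9 → J
  i= 6: K-P = 21 → V
  i= 7: I-O = 20 → U
  i= 8: F-M = 19 → T
  i= 9: A-T =  7 → H
  i=10: X-O =  9 → J
  i=11: E-D =  1 → B
  i=12: F-J = 22 → W
  i=13: Q-H =  9 → J
  i=14: W-B = 21 → V
  i=15: J-P = 20 → U
  i=16: P-W = 19 → T
  i=17: Y-R =  7 → H
  i=18: J-A =  9 → J
  i=19: K-J =  1 → B
  i=20: T-X = 22 → W
  i=21: W-N =  9 → J
  i=22: A-F = 21 → V
  shifts repeat with period 8: THJBWJVU

THJBWJVU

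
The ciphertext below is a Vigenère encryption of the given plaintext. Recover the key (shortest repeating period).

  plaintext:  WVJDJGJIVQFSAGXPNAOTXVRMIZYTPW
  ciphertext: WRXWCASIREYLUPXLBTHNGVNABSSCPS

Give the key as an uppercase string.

AWOTTUJ

  i= 0: W-W =  0 → A
  i= 1: R-V = 22 → W
  i= 2: X-J = 14 → O
  i= 3: W-D = 19 → T
  i= 4: C-J = 19 → T
  i= 5: A-G = 20 → U
  i= 6: S-J =  9 → J
  i= 7: I-I =  0 → A
  i= 8: R-V = 22 → W
  i= 9: E-Q = 14 → O
  i=10: Y-F = 19 → T
  i=11: L-S = 19 → T
  i=12: U-A = 20 → U
  i=13: P-G =  9 → J
  i=14: X-X =  0 → A
  i=15: L-P = 22 → W
  i=16: B-N = 14 → O
  i=17: T-A = 19 → T
  i=18: H-O = 19 → T
  i=19: N-T = 20 → U
  i=20: G-X =  9 → J
  i=21: V-V =  0 → A
  i=22: N-R = 22 → W
  i=23: A-M = 14 → O
  i=24: B-I = 19 → T
  i=25: S-Z = 19 → T
  i=26: S-Y = 20 → U
  i=27: C-T =  9 → J
  i=28: P-P =  0 → A
  i=29: S-W = 22 → W
  shifts repeat with period 7: AWOTTUJ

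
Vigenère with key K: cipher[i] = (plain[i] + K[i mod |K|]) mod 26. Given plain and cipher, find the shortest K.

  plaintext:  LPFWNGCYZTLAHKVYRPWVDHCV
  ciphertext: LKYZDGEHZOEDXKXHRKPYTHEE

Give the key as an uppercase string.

  i= 0: L-L =  0 → A
  i= 1: K-P = 21 → V
  i= 2: Y-F = 19 → T
  i= 3: Z-W =  3 → D
  i= 4: D-N = 16 → Q
  i= 5: G-G =  0 → A
  i= 6: E-C =  2 → C
  i= 7: H-Y =  9 → J
  i= 8: Z-Z =  0 → A
  i= 9: O-T = 21 → V
  i=10: E-L = 19 → T
  i=11: D-A =  3 → D
  i=12: X-H = 16 → Q
  i=13: K-K =  0 → A
  i=14: X-V =  2 → C
  i=15: H-Y =  9 → J
  i=16: R-R =  0 → A
  i=17: K-P = 21 → V
  i=18: P-W = 19 → T
  i=19: Y-V =  3 → D
  i=20: T-D = 16 → Q
  i=21: H-H =  0 → A
  i=22: E-C =  2 → C
  i=23: E-V =  9 → J
  shifts repeat with period 8: AVTDQACJ

AVTDQACJ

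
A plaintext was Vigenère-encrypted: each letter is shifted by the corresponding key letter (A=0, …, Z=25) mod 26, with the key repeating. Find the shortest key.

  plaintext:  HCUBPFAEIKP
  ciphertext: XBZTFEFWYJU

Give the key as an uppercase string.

QZFS

  i= 0: X-H = 16 → Q
  i= 1: B-C = 25 → Z
  i= 2: Z-U =  5 → F
  i= 3: T-B = 18 → S
  i= 4: F-P = 16 → Q
  i= 5: E-F = 25 → Z
  i= 6: F-A =  5 → F
  i= 7: W-E = 18 → S
  i= 8: Y-I = 16 → Q
  i= 9: J-K = 25 → Z
  i=10: U-P =  5 → F
  shifts repeat with period 4: QZFS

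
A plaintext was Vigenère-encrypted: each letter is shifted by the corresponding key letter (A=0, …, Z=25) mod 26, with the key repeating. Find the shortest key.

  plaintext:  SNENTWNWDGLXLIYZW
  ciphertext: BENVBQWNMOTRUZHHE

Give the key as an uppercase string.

  i= 0: B-S =  9 → J
  i= 1: E-N = 17 → R
  i= 2: N-E =  9 → J
  i= 3: V-N =  8 → I
  i= 4: B-T =  8 → I
  i= 5: Q-W = 20 → U
  i= 6: W-N =  9 → J
  i= 7: N-W = 17 → R
  i= 8: M-D =  9 → J
  i= 9: O-G =  8 → I
  i=10: T-L =  8 → I
  i=11: R-X = 20 → U
  i=12: U-L =  9 → J
  i=13: Z-I = 17 → R
  i=14: H-Y =  9 → J
  i=15: H-Z =  8 → I
  i=16: E-W =  8 → I
  shifts repeat with period 6: JRJIIU

JRJIIU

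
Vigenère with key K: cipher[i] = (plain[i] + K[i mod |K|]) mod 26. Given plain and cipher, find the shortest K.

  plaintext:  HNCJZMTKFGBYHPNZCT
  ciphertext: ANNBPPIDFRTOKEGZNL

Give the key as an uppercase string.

TALSQDP

  i= 0: A-H = 19 → T
  i= 1: N-N =  0 → A
  i= 2: N-C = 11 → L
  i= 3: B-J = 18 → S
  i= 4: P-Z = 16 → Q
  i= 5: P-M =  3 → D
  i= 6: I-T = 15 → P
  i= 7: D-K = 19 → T
  i= 8: F-F =  0 → A
  i= 9: R-G = 11 → L
  i=10: T-B = 18 → S
  i=11: O-Y = 16 → Q
  i=12: K-H =  3 → D
  i=13: E-P = 15 → P
  i=14: G-N = 19 → T
  i=15: Z-Z =  0 → A
  i=16: N-C = 11 → L
  i=17: L-T = 18 → S
  shifts repeat with period 7: TALSQDP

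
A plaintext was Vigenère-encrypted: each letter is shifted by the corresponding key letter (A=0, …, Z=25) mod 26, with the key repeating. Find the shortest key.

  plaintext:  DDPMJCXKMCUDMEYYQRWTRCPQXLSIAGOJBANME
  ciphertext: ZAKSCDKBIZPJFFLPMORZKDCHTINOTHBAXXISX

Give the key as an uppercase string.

WXVGTBNR

  i= 0: Z-D = 22 → W
  i= 1: A-D = 23 → X
  i= 2: K-P = 21 → V
  i= 3: S-M =  6 → G
  i= 4: C-J = 19 → T
  i= 5: D-C =  1 → B
  i= 6: K-X = 13 → N
  i= 7: B-K = 17 → R
  i= 8: I-M = 22 → W
  i= 9: Z-C = 23 → X
  i=10: P-U = 21 → V
  i=11: J-D =  6 → G
  i=12: F-M = 19 → T
  i=13: F-E =  1 → B
  i=14: L-Y = 13 → N
  i=15: P-Y = 17 → R
  i=16: M-Q = 22 → W
  i=17: O-R = 23 → X
  i=18: R-W = 21 → V
  i=19: Z-T =  6 → G
  i=20: K-R = 19 → T
  i=21: D-C =  1 → B
  i=22: C-P = 13 → N
  i=23: H-Q = 17 → R
  i=24: T-X = 22 → W
  i=25: I-L = 23 → X
  i=26: N-S = 21 → V
  i=27: O-I =  6 → G
  i=28: T-A = 19 → T
  i=29: H-G =  1 → B
  i=30: B-O = 13 → N
  i=31: A-J = 17 → R
  i=32: X-B = 22 → W
  i=33: X-A = 23 → X
  i=34: I-N = 21 → V
  i=35: S-M =  6 → G
  i=36: X-E = 19 → T
  shifts repeat with period 8: WXVGTBNR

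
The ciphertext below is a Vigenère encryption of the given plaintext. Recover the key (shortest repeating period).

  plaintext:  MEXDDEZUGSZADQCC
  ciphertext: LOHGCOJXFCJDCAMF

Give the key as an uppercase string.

  i= 0: L-M = 25 → Z
  i= 1: O-E = 10 → K
  i= 2: H-X = 10 → K
  i= 3: G-D =  3 → D
  i= 4: C-D = 25 → Z
  i= 5: O-E = 10 → K
  i= 6: J-Z = 10 → K
  i= 7: X-U =  3 → D
  i= 8: F-G = 25 → Z
  i= 9: C-S = 10 → K
  i=10: J-Z = 10 → K
  i=11: D-A =  3 → D
  i=12: C-D = 25 → Z
  i=13: A-Q = 10 → K
  i=14: M-C = 10 → K
  i=15: F-C =  3 → D
  shifts repeat with period 4: ZKKD

ZKKD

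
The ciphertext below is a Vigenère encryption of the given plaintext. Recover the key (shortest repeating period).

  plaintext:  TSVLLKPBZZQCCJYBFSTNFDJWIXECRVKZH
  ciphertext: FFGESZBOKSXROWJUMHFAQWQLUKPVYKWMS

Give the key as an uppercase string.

MNLTHP

  i= 0: F-T = 12 → M
  i= 1: F-S = 13 → N
  i= 2: G-V = 11 → L
  i= 3: E-L = 19 → T
  i= 4: S-L =  7 → H
  i= 5: Z-K = 15 → P
  i= 6: B-P = 12 → M
  i= 7: O-B = 13 → N
  i= 8: K-Z = 11 → L
  i= 9: S-Z = 19 → T
  i=10: X-Q =  7 → H
  i=11: R-C = 15 → P
  i=12: O-C = 12 → M
  i=13: W-J = 13 → N
  i=14: J-Y = 11 → L
  i=15: U-B = 19 → T
  i=16: M-F =  7 → H
  i=17: H-S = 15 → P
  i=18: F-T = 12 → M
  i=19: A-N = 13 → N
  i=20: Q-F = 11 → L
  i=21: W-D = 19 → T
  i=22: Q-J =  7 → H
  i=23: L-W = 15 → P
  i=24: U-I = 12 → M
  i=25: K-X = 13 → N
  i=26: P-E = 11 → L
  i=27: V-C = 19 → T
  i=28: Y-R =  7 → H
  i=29: K-V = 15 → P
  i=30: W-K = 12 → M
  i=31: M-Z = 13 → N
  i=32: S-H = 11 → L
  shifts repeat with period 6: MNLTHP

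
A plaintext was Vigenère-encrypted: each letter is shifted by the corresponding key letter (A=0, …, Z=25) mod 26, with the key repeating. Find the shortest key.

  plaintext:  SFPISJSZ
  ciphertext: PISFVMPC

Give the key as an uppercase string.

  i= 0: P-S = 23 → X
  i= 1: I-F =  3 → D
  i= 2: S-P =  3 → D
  i= 3: F-I = 23 → X
  i= 4: V-S =  3 → D
  i= 5: M-J =  3 → D
  i= 6: P-S = 23 → X
  i= 7: C-Z =  3 → D
  shifts repeat with period 3: XDD

XDD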